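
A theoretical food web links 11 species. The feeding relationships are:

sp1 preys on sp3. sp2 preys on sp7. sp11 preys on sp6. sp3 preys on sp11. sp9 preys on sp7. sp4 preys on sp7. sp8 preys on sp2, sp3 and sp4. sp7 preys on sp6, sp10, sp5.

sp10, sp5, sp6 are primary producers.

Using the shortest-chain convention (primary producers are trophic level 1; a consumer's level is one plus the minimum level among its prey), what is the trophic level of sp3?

Trophic level 3

sp6 is a producer → level 1.
sp11 eats sp6 → level 2.
sp3 eats sp11 → level 3.
No prey of sp3 is below level 2, so 3 is the minimum.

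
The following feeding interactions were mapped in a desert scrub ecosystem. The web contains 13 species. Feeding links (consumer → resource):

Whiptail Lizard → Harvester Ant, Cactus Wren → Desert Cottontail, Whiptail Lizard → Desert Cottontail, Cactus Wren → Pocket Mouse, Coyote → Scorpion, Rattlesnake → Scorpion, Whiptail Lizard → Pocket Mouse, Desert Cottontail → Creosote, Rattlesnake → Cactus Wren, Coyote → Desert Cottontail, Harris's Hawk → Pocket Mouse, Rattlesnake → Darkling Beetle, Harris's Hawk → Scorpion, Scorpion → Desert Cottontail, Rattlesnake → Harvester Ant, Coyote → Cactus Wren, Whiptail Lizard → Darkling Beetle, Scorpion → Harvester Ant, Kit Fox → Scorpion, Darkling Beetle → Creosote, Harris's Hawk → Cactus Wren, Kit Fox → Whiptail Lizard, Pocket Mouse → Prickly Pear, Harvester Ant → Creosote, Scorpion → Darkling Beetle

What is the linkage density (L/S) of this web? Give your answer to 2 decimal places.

L/S = 1.92

There are L = 25 links among S = 13 species.
L/S = 25/13 = 1.9231 ≈ 1.92.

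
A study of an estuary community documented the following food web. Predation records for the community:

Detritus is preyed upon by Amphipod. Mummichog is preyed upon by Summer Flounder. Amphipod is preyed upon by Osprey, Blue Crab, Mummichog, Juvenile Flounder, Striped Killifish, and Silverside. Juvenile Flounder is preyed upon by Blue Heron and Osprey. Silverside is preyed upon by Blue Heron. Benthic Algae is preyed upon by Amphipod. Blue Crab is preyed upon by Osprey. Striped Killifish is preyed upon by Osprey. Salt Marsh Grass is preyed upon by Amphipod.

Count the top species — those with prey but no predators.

3

Top species (has prey, but nothing eats it): Blue Heron, Osprey, Summer Flounder.
Count: 3.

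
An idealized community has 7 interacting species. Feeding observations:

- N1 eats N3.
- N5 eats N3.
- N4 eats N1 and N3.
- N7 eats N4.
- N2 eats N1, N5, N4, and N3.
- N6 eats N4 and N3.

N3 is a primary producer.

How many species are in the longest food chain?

One longest chain: N3 → N1 → N4 → N7.
It has 4 species and 3 links.

4 species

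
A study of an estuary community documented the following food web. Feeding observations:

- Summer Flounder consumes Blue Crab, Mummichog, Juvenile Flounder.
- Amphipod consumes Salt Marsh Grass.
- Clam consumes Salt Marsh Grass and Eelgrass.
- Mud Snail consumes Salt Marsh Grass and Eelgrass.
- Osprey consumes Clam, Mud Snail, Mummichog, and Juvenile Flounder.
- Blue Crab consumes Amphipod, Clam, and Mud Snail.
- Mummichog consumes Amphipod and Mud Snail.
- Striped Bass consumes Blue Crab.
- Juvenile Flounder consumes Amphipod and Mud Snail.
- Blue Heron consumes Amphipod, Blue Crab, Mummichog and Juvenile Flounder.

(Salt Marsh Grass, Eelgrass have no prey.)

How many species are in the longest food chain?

4 species

One longest chain: Salt Marsh Grass → Amphipod → Mummichog → Osprey.
It has 4 species and 3 links.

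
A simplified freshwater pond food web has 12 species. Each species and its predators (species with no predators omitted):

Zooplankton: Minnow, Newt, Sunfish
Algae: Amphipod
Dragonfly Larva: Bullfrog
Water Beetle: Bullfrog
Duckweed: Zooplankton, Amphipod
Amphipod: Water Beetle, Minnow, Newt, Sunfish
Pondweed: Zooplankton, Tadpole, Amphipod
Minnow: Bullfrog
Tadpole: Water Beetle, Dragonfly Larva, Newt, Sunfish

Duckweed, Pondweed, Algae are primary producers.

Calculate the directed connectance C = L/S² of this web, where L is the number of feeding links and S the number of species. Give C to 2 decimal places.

C = 0.14

The web has S = 12 species and L = 20 feeding links.
C = L / S² = 20 / 144 = 0.1389 ≈ 0.14.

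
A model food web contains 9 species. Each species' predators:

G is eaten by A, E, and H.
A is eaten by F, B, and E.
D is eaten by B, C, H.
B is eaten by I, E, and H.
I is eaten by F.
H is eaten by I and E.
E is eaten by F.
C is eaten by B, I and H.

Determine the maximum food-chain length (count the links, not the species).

5 links

One longest chain: D → C → B → H → I → F.
It has 6 species and 5 links.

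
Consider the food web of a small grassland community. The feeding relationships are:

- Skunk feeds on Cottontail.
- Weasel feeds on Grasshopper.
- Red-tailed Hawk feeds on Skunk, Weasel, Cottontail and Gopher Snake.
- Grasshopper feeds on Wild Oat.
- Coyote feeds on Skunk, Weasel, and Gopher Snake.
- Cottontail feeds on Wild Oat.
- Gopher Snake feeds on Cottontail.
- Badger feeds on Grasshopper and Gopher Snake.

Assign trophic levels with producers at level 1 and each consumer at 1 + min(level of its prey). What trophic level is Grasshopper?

Wild Oat is a producer → level 1.
Grasshopper eats Wild Oat → level 2.

Trophic level 2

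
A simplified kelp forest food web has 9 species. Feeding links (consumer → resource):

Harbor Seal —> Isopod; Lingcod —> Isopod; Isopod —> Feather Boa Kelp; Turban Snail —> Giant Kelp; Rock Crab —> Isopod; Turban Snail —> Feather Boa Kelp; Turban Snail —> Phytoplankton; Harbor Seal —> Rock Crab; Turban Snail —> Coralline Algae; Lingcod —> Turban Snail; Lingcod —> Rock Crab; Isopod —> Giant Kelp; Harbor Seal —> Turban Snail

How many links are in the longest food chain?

3 links

One longest chain: Feather Boa Kelp → Isopod → Rock Crab → Lingcod.
It has 4 species and 3 links.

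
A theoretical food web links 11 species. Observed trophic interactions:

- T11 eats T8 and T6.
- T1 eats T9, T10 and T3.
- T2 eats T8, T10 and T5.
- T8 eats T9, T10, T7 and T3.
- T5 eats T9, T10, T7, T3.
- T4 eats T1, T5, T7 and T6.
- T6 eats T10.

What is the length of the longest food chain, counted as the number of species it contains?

3 species

One longest chain: T3 → T8 → T11.
It has 3 species and 2 links.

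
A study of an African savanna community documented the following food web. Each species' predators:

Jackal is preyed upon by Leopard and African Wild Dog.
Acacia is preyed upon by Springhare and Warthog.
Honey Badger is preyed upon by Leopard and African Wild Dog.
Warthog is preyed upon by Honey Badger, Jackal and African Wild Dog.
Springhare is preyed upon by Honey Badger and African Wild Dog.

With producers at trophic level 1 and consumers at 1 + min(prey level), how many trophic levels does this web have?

Producers (level 1): Acacia.
Following each consumer down to its lowest-level prey: Acacia → Warthog → Jackal → Leopard (levels 1 through 4).
All prey of Leopard (Jackal 3, Honey Badger 3) are at level 3 or above, so Leopard is at level 1 + 3 = 4.
Every consumer has at least one prey at level 3 or below, so none exceeds level 4.

4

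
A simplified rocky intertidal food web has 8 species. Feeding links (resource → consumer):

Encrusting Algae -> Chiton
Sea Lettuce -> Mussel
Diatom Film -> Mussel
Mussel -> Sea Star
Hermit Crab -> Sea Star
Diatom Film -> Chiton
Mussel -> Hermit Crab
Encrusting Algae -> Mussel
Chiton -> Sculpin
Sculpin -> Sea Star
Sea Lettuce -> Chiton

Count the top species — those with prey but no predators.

Top species (has prey, but nothing eats it): Sea Star.
Count: 1.

1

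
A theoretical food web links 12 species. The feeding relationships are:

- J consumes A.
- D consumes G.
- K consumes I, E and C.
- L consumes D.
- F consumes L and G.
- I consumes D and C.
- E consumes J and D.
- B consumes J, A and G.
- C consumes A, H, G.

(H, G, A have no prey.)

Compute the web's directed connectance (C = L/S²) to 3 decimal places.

The web has S = 12 species and L = 18 feeding links.
C = L / S² = 18 / 144 = 0.1250 ≈ 0.125.

C = 0.125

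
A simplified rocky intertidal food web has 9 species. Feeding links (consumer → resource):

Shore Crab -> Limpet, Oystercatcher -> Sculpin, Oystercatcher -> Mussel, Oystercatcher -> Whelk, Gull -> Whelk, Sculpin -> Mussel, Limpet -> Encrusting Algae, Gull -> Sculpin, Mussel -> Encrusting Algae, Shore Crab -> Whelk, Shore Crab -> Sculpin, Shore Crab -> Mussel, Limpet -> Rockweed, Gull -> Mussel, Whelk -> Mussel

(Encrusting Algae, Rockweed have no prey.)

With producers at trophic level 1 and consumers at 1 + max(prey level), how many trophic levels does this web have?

4

Producers (level 1): Encrusting Algae, Rockweed.
Encrusting Algae → Mussel → Whelk → Shore Crab gives Shore Crab level 4.
No species has a prey at level 4, so no species reaches level 5.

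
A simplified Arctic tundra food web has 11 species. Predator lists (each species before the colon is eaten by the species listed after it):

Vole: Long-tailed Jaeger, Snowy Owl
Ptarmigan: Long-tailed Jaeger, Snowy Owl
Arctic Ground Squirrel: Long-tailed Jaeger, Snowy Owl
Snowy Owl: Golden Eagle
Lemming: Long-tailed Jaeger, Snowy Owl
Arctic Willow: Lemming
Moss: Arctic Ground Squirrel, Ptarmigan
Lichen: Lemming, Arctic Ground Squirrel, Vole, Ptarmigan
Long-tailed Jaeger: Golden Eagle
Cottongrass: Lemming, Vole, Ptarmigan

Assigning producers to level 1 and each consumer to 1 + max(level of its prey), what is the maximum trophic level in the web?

4

Producers (level 1): Arctic Willow, Lichen, Cottongrass, Moss.
Arctic Willow → Lemming → Long-tailed Jaeger → Golden Eagle gives Golden Eagle level 4.
No species has a prey at level 4, so no species reaches level 5.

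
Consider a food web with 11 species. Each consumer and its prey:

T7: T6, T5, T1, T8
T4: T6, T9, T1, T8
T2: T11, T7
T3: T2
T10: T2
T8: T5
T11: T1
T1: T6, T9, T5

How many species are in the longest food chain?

5 species

One longest chain: T6 → T1 → T11 → T2 → T3.
It has 5 species and 4 links.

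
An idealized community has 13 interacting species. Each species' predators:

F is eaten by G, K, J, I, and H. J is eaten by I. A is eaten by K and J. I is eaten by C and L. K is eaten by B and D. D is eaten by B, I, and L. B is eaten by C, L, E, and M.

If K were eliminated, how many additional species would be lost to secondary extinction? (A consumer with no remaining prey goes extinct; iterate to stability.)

Remove K.
Round 1: D (all prey gone) → extinct.
Round 2: B (all prey gone) → extinct.
Round 3: M (all prey gone), E (all prey gone) → extinct.
No further losses. Total secondary extinctions: 4.

4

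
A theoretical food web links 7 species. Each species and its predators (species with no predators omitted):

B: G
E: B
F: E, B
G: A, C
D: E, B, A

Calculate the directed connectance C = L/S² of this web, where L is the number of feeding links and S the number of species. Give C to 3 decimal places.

C = 0.184

The web has S = 7 species and L = 9 feeding links.
C = L / S² = 9 / 49 = 0.1837 ≈ 0.184.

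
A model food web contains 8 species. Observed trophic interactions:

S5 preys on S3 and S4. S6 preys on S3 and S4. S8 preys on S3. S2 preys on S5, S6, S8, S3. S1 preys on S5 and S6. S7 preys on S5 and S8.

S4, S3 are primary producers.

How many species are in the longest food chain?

One longest chain: S3 → S8 → S2.
It has 3 species and 2 links.

3 species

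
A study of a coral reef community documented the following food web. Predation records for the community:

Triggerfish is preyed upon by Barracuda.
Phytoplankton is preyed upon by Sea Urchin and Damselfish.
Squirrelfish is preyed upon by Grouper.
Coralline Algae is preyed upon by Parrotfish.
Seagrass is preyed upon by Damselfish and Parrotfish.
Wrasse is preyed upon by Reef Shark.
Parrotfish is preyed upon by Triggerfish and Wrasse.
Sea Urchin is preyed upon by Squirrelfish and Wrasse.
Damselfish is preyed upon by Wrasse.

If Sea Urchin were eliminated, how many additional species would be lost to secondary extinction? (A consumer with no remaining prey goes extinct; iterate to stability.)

2

Remove Sea Urchin.
Round 1: Squirrelfish (all prey gone) → extinct.
Round 2: Grouper (all prey gone) → extinct.
No further losses. Total secondary extinctions: 2.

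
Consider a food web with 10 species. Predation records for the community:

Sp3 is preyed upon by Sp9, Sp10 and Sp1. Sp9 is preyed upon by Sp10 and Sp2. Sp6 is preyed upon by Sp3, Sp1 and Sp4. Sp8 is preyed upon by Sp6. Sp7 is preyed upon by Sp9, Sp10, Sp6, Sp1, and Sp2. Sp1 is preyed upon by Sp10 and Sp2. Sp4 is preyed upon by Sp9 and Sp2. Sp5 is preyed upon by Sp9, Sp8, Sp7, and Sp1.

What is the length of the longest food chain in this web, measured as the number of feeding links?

5 links

One longest chain: Sp5 → Sp8 → Sp6 → Sp4 → Sp9 → Sp10.
It has 6 species and 5 links.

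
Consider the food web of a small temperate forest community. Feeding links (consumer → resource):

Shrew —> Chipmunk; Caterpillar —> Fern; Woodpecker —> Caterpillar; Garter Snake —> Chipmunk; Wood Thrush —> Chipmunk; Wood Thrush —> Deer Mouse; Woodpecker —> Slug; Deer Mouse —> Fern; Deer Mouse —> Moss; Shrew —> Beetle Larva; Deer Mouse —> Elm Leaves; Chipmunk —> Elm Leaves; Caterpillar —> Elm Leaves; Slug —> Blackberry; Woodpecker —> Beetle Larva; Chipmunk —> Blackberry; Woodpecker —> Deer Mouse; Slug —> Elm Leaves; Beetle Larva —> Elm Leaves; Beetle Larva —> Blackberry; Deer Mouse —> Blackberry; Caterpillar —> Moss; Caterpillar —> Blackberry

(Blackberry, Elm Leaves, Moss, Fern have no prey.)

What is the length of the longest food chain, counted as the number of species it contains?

3 species

One longest chain: Blackberry → Chipmunk → Garter Snake.
It has 3 species and 2 links.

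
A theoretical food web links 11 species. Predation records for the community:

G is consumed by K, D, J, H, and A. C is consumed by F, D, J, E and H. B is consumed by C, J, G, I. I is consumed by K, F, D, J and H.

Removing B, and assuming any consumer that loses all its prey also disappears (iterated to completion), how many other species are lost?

Remove B.
Round 1: G (all prey gone), I (all prey gone), C (all prey gone) → extinct.
Round 2: D (all prey gone), F (all prey gone), H (all prey gone), E (all prey gone), A (all prey gone), K (all prey gone), J (all prey gone) → extinct.
No further losses. Total secondary extinctions: 10.

10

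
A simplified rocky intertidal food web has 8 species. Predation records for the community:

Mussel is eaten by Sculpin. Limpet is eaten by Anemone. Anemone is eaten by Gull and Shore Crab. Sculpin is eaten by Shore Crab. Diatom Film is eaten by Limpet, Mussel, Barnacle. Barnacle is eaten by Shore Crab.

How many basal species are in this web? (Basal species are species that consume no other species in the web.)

1

Basal species (no prey listed): Diatom Film.
Count: 1.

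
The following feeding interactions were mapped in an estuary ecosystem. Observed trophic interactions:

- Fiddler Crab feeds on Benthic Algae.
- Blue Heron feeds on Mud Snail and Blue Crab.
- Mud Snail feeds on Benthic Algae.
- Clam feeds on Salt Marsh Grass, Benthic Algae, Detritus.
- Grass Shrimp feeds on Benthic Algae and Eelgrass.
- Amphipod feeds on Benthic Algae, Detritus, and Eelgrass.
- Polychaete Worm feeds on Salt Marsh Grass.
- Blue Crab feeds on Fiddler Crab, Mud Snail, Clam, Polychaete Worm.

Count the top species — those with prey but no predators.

Top species (has prey, but nothing eats it): Grass Shrimp, Amphipod, Blue Heron.
Count: 3.

3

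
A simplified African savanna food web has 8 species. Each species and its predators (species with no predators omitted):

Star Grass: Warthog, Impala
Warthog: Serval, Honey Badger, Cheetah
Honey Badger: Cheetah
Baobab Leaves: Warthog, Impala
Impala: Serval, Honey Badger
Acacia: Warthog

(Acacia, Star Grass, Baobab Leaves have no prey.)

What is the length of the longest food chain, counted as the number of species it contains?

One longest chain: Acacia → Warthog → Honey Badger → Cheetah.
It has 4 species and 3 links.

4 species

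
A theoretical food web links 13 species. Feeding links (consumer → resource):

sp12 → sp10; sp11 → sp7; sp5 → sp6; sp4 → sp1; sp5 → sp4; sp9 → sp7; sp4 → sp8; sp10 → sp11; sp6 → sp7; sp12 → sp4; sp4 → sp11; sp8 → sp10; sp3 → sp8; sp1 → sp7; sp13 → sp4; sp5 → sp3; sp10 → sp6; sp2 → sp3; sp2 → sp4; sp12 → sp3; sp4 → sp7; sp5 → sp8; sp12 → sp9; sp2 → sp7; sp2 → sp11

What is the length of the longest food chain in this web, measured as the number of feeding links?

5 links

One longest chain: sp7 → sp11 → sp10 → sp8 → sp4 → sp13.
It has 6 species and 5 links.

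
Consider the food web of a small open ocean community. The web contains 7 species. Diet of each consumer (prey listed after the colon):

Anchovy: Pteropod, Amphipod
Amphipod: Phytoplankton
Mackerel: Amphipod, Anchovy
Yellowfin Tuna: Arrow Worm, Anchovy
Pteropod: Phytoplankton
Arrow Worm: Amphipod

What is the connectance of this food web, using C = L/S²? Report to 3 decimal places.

C = 0.184

The web has S = 7 species and L = 9 feeding links.
C = L / S² = 9 / 49 = 0.1837 ≈ 0.184.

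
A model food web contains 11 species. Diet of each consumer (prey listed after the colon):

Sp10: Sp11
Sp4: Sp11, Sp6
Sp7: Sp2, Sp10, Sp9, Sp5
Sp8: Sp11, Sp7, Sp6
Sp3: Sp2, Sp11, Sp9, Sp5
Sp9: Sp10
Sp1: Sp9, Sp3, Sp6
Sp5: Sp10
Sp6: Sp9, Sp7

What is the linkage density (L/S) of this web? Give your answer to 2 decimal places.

L/S = 1.91

There are L = 21 links among S = 11 species.
L/S = 21/11 = 1.9091 ≈ 1.91.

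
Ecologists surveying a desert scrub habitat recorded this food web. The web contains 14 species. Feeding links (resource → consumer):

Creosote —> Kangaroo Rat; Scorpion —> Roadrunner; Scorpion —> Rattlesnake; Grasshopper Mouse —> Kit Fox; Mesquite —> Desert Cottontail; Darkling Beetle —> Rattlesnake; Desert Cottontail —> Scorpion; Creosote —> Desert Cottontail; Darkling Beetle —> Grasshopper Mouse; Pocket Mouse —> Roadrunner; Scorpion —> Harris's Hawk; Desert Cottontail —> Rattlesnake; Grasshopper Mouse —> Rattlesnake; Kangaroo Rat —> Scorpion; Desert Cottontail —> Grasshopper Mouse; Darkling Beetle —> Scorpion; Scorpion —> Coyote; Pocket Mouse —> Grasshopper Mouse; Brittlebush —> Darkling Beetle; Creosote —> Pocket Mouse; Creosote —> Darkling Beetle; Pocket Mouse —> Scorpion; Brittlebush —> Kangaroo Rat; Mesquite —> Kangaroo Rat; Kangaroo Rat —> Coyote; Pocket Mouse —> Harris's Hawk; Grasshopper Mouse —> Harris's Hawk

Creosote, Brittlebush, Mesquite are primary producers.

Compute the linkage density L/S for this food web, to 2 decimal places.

L/S = 1.93

There are L = 27 links among S = 14 species.
L/S = 27/14 = 1.9286 ≈ 1.93.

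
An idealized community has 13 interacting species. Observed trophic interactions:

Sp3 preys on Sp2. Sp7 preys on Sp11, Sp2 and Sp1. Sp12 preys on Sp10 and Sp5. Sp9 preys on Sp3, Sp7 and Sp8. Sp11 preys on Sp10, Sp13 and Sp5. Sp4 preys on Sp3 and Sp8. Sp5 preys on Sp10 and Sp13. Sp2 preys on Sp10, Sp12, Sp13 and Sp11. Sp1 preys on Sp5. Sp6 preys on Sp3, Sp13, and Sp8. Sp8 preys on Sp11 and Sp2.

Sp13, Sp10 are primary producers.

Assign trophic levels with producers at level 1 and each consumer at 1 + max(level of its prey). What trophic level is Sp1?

Trophic level 3

Sp13 is a producer → level 1.
Sp5 eats Sp13 (level 1); other prey at levels: Sp10 1 → level 2.
Sp1 eats Sp5 → level 3.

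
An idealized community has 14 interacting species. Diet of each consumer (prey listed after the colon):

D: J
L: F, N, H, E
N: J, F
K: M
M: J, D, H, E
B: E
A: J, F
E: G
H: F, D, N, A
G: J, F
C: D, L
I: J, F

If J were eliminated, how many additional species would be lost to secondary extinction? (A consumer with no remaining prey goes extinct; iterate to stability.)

Remove J.
Round 1: D (all prey gone) → extinct.
No further losses. Total secondary extinctions: 1.

1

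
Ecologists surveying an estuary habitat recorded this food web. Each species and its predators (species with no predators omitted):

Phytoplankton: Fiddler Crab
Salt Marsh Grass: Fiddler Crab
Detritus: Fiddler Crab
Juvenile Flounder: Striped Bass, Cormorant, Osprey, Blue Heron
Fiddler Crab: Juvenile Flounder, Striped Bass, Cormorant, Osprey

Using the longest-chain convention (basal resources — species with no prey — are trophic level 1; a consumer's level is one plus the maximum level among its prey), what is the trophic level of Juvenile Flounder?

Detritus has no prey (basal) → level 1.
Fiddler Crab eats Detritus (level 1); other prey at levels: Salt Marsh Grass 1, Phytoplankton 1 → level 2.
Juvenile Flounder eats Fiddler Crab → level 3.

Trophic level 3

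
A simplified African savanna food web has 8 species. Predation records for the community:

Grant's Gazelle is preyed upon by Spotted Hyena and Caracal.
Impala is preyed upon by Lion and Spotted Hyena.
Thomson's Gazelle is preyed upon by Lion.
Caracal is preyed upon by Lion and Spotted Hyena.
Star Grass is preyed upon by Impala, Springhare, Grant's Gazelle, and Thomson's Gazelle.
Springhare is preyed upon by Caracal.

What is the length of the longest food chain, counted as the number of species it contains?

One longest chain: Star Grass → Grant's Gazelle → Caracal → Spotted Hyena.
It has 4 species and 3 links.

4 species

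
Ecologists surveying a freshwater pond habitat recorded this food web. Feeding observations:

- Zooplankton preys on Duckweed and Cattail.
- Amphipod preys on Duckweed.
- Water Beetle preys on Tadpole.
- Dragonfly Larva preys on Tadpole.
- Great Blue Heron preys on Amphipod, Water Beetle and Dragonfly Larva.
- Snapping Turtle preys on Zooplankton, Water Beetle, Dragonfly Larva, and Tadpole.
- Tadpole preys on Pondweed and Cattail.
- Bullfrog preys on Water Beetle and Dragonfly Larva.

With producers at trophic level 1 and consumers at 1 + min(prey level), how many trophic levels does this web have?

Producers (level 1): Cattail, Duckweed, Pondweed.
Following each consumer down to its lowest-level prey: Cattail → Tadpole → Water Beetle → Bullfrog (levels 1 through 4).
All prey of Bullfrog (Water Beetle 3, Dragonfly Larva 3) are at level 3 or above, so Bullfrog is at level 1 + 3 = 4.
Every consumer has at least one prey at level 3 or below, so none exceeds level 4.

4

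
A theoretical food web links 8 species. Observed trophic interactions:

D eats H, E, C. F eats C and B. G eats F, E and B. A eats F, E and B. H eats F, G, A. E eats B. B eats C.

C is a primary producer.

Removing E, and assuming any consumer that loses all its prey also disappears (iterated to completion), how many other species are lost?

Remove E.
Every predator of it retains at least one other prey: G still has B, F; A still has B, F; D still has C, H.
No consumer loses all prey, so no secondary extinctions occur.

0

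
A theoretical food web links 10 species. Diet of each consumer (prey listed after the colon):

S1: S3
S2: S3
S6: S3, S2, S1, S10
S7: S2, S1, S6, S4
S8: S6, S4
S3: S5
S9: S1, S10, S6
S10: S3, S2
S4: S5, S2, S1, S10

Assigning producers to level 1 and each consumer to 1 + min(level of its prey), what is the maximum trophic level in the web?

4

Producers (level 1): S5.
Following each consumer down to its lowest-level prey: S5 → S3 → S1 → S9 (levels 1 through 4).
All prey of S9 (S1 3, S10 3, S6 3) are at level 3 or above, so S9 is at level 1 + 3 = 4.
Every consumer has at least one prey at level 3 or below, so none exceeds level 4.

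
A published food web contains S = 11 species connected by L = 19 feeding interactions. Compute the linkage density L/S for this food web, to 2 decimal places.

L/S = 1.73

There are L = 19 links among S = 11 species.
L/S = 19/11 = 1.7273 ≈ 1.73.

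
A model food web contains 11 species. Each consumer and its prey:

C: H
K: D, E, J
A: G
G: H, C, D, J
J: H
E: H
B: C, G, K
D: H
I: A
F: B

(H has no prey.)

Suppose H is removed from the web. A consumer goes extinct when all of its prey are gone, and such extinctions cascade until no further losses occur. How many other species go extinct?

10

Remove H.
Round 1: C (all prey gone), D (all prey gone), E (all prey gone), J (all prey gone) → extinct.
Round 2: G (all prey gone), K (all prey gone) → extinct.
Round 3: A (all prey gone), B (all prey gone) → extinct.
Round 4: F (all prey gone), I (all prey gone) → extinct.
No further losses. Total secondary extinctions: 10.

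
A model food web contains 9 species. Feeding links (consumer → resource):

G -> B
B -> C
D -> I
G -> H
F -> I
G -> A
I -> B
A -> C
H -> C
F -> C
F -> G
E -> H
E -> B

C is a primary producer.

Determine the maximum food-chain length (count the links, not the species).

One longest chain: C → B → I → F.
It has 4 species and 3 links.

3 links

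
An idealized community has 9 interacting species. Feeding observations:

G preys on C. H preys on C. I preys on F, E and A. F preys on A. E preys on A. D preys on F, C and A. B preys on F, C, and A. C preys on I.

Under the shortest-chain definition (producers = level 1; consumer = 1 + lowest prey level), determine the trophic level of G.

A is a producer → level 1.
I eats A → level 2.
C eats I → level 3.
G eats C → level 4.
No prey of G is below level 3, so 4 is the minimum.

Trophic level 4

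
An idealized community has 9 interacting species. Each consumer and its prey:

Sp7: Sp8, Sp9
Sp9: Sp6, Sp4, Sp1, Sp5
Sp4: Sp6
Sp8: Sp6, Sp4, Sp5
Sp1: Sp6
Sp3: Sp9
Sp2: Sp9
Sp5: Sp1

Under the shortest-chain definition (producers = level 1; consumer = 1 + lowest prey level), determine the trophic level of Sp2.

Sp6 is a producer → level 1.
Sp9 eats Sp6 → level 2.
Sp2 eats Sp9 → level 3.
No prey of Sp2 is below level 2, so 3 is the minimum.

Trophic level 3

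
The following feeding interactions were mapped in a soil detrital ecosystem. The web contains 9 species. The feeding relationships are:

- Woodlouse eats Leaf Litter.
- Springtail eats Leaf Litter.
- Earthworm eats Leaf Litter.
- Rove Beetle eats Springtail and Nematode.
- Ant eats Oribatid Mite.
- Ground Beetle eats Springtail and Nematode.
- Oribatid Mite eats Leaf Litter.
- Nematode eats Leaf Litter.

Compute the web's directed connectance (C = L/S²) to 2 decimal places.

C = 0.12

The web has S = 9 species and L = 10 feeding links.
C = L / S² = 10 / 81 = 0.1235 ≈ 0.12.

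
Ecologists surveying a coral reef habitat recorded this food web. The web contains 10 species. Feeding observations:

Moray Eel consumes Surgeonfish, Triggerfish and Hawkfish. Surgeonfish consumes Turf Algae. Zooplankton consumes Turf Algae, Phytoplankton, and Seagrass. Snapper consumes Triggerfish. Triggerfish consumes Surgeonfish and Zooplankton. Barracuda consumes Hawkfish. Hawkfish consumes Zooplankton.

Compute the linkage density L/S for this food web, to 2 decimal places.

L/S = 1.20

There are L = 12 links among S = 10 species.
L/S = 12/10 = 1.2000 ≈ 1.20.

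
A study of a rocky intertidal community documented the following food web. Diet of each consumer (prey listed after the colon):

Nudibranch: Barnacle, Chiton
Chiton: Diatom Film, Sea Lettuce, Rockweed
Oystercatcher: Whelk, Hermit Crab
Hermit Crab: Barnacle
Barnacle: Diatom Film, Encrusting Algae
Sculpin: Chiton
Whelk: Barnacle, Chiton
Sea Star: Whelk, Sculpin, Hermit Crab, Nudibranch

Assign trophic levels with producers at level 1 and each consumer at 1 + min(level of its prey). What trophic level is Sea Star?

Diatom Film is a producer → level 1.
Barnacle eats Diatom Film → level 2.
Hermit Crab eats Barnacle → level 3.
Sea Star eats Hermit Crab → level 4.
No prey of Sea Star is below level 3, so 4 is the minimum.

Trophic level 4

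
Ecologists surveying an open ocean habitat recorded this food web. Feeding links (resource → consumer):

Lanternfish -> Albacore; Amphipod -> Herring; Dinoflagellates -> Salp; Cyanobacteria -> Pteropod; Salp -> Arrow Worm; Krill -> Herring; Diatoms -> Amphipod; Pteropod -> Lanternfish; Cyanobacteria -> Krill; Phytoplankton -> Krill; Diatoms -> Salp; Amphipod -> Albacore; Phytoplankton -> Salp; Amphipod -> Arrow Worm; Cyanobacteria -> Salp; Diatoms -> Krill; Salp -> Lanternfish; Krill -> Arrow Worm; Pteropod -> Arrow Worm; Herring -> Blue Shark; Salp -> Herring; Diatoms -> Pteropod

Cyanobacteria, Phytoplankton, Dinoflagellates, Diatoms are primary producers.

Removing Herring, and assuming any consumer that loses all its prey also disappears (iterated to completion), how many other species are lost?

1

Remove Herring.
Round 1: Blue Shark (all prey gone) → extinct.
No further losses. Total secondary extinctions: 1.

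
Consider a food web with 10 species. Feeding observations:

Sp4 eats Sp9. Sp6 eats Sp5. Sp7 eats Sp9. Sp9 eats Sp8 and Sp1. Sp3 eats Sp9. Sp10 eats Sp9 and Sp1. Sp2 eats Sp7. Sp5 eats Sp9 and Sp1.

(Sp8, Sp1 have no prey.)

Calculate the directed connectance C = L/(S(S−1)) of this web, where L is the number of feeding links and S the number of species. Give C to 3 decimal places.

C = 0.122

The web has S = 10 species and L = 11 feeding links.
C = L / (S(S−1)) = 11 / 90 = 0.1222 ≈ 0.122.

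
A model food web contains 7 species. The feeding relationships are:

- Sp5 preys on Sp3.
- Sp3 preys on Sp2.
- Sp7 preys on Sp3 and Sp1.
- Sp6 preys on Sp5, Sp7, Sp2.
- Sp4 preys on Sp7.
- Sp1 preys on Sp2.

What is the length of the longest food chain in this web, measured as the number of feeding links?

One longest chain: Sp2 → Sp3 → Sp7 → Sp4.
It has 4 species and 3 links.

3 links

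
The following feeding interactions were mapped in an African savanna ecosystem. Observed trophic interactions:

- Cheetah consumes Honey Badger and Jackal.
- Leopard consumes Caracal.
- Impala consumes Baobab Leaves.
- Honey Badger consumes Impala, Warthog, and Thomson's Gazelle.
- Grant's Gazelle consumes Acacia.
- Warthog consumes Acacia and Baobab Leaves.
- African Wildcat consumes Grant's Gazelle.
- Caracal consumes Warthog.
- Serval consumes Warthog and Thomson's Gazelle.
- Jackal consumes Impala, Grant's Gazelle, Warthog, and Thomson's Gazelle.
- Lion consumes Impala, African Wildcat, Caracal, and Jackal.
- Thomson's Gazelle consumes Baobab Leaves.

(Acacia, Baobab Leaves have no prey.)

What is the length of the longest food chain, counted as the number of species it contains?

One longest chain: Acacia → Warthog → Caracal → Leopard.
It has 4 species and 3 links.

4 species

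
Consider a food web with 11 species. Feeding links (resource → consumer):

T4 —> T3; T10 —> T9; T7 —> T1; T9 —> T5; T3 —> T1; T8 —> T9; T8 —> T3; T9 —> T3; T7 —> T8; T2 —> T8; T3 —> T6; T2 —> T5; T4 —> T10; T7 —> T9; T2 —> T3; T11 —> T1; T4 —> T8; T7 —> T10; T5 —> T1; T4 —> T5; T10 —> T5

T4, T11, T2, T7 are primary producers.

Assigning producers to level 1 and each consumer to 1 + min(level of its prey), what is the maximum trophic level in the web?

Producers (level 1): T4, T11, T2, T7.
Following each consumer down to its lowest-level prey: T4 → T3 → T6 (levels 1 through 3).
All prey of T6 (T3 2) are at level 2 or above, so T6 is at level 1 + 2 = 3.
Every consumer has at least one prey at level 2 or below, so none exceeds level 3.

3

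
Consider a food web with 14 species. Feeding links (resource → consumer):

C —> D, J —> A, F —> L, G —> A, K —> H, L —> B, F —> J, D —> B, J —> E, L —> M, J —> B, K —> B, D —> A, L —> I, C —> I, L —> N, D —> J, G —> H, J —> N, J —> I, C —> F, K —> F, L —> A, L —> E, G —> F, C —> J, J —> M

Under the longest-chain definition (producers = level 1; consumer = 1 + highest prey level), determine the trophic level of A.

C is a producer → level 1.
D eats C → level 2.
J eats D (level 2); other prey at levels: C 1, F 2 → level 3.
A eats J (level 3); other prey at levels: G 1, D 2, L 3 → level 4.

Trophic level 4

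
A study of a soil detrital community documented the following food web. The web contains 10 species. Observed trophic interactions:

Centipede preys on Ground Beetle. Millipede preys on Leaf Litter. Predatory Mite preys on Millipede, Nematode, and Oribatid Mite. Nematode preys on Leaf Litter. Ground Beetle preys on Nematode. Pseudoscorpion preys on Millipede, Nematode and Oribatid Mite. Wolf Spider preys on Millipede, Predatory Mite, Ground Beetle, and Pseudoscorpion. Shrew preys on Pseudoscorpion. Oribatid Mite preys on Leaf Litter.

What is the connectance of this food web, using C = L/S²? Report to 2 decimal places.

The web has S = 10 species and L = 16 feeding links.
C = L / S² = 16 / 100 = 0.1600 ≈ 0.16.

C = 0.16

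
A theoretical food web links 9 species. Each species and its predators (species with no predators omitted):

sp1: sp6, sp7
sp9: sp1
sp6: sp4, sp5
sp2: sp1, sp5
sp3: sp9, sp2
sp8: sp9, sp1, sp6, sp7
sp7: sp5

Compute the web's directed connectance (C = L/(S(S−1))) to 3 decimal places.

The web has S = 9 species and L = 14 feeding links.
C = L / (S(S−1)) = 14 / 72 = 0.1944 ≈ 0.194.

C = 0.194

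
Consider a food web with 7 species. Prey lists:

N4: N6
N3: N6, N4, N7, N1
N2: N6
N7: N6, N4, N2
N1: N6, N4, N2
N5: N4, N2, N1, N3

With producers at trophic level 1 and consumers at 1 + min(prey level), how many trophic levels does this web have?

3

Producers (level 1): N6.
Following each consumer down to its lowest-level prey: N6 → N4 → N5 (levels 1 through 3).
All prey of N5 (N4 2, N2 2, N1 2, N3 2) are at level 2 or above, so N5 is at level 1 + 2 = 3.
Every consumer has at least one prey at level 2 or below, so none exceeds level 3.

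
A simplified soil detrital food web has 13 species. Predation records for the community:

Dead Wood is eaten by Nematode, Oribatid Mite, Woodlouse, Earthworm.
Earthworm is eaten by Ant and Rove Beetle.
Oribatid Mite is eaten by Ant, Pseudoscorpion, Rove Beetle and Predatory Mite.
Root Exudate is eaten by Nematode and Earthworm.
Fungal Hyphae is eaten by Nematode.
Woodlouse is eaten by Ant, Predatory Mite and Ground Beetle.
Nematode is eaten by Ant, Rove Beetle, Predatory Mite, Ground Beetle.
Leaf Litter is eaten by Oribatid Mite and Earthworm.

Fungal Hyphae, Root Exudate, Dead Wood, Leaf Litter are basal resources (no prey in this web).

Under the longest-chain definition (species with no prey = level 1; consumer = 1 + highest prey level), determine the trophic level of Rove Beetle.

Trophic level 3

Fungal Hyphae has no prey (basal) → level 1.
Nematode eats Fungal Hyphae (level 1); other prey at levels: Root Exudate 1, Dead Wood 1 → level 2.
Rove Beetle eats Nematode (level 2); other prey at levels: Oribatid Mite 2, Earthworm 2 → level 3.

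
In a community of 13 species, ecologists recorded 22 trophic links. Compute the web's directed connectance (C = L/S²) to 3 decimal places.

The web has S = 13 species and L = 22 feeding links.
C = L / S² = 22 / 169 = 0.1302 ≈ 0.130.

C = 0.130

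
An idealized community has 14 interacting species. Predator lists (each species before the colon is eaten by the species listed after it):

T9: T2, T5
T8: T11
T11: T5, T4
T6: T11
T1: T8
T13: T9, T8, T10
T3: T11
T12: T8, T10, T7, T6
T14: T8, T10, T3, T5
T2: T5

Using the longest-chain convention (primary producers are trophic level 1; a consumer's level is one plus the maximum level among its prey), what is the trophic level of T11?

T14 is a producer → level 1.
T3 eats T14 → level 2.
T11 eats T3 (level 2); other prey at levels: T8 2, T6 2 → level 3.

Trophic level 3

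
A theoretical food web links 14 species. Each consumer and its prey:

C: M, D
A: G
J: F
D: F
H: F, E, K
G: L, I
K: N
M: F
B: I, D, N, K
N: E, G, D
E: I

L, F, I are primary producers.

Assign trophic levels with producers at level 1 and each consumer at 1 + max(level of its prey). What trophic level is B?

I is a producer → level 1.
E eats I → level 2.
N eats E (level 2); other prey at levels: G 2, D 2 → level 3.
K eats N → level 4.
B eats K (level 4); other prey at levels: I 1, D 2, N 3 → level 5.

Trophic level 5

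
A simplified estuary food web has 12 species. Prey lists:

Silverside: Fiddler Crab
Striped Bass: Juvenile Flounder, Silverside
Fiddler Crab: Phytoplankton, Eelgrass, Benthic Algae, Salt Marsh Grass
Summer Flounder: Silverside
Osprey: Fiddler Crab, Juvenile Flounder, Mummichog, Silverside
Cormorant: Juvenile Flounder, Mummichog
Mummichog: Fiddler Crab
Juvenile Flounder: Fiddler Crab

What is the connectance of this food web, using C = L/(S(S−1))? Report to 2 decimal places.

C = 0.12

The web has S = 12 species and L = 16 feeding links.
C = L / (S(S−1)) = 16 / 132 = 0.1212 ≈ 0.12.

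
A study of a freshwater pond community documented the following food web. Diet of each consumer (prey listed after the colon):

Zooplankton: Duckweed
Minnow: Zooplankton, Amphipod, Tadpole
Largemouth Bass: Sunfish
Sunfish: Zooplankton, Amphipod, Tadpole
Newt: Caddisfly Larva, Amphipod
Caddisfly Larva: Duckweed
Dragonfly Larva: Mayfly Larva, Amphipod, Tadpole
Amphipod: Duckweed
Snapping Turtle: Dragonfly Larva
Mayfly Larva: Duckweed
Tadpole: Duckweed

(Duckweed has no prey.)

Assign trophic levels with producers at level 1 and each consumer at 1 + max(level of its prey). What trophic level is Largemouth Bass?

Duckweed is a producer → level 1.
Zooplankton eats Duckweed → level 2.
Sunfish eats Zooplankton (level 2); other prey at levels: Amphipod 2, Tadpole 2 → level 3.
Largemouth Bass eats Sunfish → level 4.

Trophic level 4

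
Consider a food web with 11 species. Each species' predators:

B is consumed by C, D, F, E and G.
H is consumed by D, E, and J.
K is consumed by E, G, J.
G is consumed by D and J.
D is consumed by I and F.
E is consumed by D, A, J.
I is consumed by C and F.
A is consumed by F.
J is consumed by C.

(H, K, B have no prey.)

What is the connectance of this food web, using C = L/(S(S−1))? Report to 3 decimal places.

The web has S = 11 species and L = 22 feeding links.
C = L / (S(S−1)) = 22 / 110 = 0.2000 ≈ 0.200.

C = 0.200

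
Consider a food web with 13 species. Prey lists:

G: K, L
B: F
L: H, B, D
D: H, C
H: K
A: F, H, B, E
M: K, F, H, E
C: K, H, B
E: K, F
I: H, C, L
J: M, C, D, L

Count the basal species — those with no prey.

2

Basal species (no prey listed): K, F.
Count: 2.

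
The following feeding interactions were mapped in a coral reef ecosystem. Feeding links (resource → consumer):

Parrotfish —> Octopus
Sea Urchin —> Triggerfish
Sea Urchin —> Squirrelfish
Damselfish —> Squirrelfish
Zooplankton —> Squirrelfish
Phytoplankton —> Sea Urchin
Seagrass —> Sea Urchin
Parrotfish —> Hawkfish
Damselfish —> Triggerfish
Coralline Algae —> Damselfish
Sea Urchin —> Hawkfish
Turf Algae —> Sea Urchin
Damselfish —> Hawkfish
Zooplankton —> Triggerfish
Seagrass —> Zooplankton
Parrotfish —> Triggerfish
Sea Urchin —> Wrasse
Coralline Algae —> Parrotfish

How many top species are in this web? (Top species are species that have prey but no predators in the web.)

5

Top species (has prey, but nothing eats it): Squirrelfish, Octopus, Triggerfish, Wrasse, Hawkfish.
Count: 5.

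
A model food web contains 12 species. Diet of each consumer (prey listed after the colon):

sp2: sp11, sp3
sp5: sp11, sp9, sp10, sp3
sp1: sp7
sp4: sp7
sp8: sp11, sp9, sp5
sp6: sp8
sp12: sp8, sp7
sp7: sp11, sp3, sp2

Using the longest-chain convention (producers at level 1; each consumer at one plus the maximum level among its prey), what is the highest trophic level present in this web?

4

Producers (level 1): sp11, sp9, sp10, sp3.
sp11 → sp2 → sp7 → sp1 gives sp1 level 4.
No species has a prey at level 4, so no species reaches level 5.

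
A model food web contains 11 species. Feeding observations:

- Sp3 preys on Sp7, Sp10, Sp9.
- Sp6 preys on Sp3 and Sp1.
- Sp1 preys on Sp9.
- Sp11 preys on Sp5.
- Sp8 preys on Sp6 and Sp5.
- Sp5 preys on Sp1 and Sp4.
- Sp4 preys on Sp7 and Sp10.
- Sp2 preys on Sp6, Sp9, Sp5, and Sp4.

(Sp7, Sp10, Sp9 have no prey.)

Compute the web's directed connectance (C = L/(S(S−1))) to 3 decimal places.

C = 0.155

The web has S = 11 species and L = 17 feeding links.
C = L / (S(S−1)) = 17 / 110 = 0.1545 ≈ 0.155.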